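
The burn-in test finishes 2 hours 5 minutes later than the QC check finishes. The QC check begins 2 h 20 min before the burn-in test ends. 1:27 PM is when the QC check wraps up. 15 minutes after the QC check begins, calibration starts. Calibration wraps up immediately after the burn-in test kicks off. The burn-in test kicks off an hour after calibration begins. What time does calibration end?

2:27 PM

The burn-in test ends at 1:27 PM + 125 min = 3:32 PM.
The QC check starts at 3:32 PM − 140 min = 1:12 PM.
Calibration starts at 1:12 PM + 15 min = 1:27 PM.
The burn-in test starts at 1:27 PM + 60 min = 2:27 PM.
So calibration ends at 2:27 PM.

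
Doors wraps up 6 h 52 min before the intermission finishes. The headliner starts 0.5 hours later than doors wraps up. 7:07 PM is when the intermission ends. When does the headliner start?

12:45 PM

Doors ends at 7:07 PM − 412 min = 12:15 PM.
The headliner starts at 12:15 PM + 30 min = 12:45 PM.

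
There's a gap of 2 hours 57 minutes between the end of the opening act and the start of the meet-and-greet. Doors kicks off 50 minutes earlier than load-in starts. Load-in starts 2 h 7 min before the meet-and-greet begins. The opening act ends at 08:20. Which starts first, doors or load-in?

The meet-and-greet starts at 08:20 + 177 min = 11:17.
Load-in starts at 11:17 − 127 min = 09:10.
Doors starts at 09:10 − 50 min = 08:20.
Doors starts at 08:20 and load-in starts at 09:10, so doors is first.

doors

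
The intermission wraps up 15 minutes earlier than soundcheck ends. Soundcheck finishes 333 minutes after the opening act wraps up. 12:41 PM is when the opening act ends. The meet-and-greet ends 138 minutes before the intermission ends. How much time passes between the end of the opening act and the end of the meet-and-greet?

Soundcheck ends at 12:41 PM + 333 min = 6:14 PM.
The intermission ends at 6:14 PM − 15 min = 5:59 PM.
The meet-and-greet ends at 5:59 PM − 138 min = 3:41 PM.
From 12:41 PM to 3:41 PM is 3 hours.

3 hours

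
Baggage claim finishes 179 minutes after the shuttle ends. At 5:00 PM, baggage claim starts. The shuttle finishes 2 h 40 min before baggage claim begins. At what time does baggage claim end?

The shuttle ends at 5:00 PM − 160 min = 2:20 PM.
Baggage claim ends at 2:20 PM + 179 min = 5:19 PM.

5:19 PM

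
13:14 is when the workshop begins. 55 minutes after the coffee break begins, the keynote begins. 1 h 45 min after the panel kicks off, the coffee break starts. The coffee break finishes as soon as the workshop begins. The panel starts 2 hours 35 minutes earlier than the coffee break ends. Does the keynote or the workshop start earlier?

The coffee break ends at 13:14.
The panel starts at 13:14 − 155 min = 10:39.
The coffee break starts at 10:39 + 105 min = 12:24.
The keynote starts at 12:24 + 55 min = 13:19.
The keynote starts at 13:19 and the workshop starts at 13:14, so the workshop is first.

the workshop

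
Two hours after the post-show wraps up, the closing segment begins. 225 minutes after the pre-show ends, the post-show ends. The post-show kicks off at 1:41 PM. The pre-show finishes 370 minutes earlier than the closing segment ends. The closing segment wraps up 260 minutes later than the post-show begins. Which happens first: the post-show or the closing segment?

The closing segment ends at 1:41 PM + 260 min = 6:01 PM.
The pre-show ends at 6:01 PM − 370 min = 11:51 AM.
The post-show ends at 11:51 AM + 225 min = 3:36 PM.
The closing segment starts at 3:36 PM + 120 min = 5:36 PM.
The post-show starts at 1:41 PM and the closing segment starts at 5:36 PM, so the post-show is first.

the post-show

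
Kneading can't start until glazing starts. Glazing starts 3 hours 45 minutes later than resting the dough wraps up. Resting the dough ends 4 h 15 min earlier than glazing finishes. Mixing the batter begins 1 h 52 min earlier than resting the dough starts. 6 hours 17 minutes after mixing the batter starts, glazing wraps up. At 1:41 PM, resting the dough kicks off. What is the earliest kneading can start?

Mixing the batter starts at 1:41 PM − 112 min = 11:49 AM.
Glazing ends at 11:49 AM + 377 min = 6:06 PM.
Resting the dough ends at 6:06 PM − 255 min = 1:51 PM.
Glazing starts at 1:51 PM + 225 min = 5:36 PM.
Kneading is bounded by glazing, so the earliest it can start is 5:36 PM.

5:36 PM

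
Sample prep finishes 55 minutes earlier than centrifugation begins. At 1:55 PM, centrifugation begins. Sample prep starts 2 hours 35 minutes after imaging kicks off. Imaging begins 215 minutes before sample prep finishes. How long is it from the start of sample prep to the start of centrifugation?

Sample prep ends at 1:55 PM − 55 min = 1:00 PM.
Imaging starts at 1:00 PM − 215 min = 9:25 AM.
Sample prep starts at 9:25 AM + 155 min = 12:00 PM.
From 12:00 PM to 1:55 PM is 1 hour 55 minutes.

1 hour 55 minutes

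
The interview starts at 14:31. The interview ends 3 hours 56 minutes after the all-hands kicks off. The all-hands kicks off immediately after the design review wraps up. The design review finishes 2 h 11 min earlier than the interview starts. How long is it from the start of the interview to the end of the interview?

The design review ends at 14:31 − 131 min = 12:20.
So the all-hands starts at 12:20.
The interview ends at 12:20 + 236 min = 16:16.
From 14:31 to 16:16 is 105 minutes.

105 minutes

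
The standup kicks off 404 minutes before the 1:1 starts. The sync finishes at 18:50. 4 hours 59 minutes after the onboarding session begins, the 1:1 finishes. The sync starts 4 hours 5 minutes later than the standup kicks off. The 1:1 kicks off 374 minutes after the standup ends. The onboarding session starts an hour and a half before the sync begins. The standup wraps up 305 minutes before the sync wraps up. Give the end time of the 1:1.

20:49

The standup ends at 18:50 − 305 min = 13:45.
The 1:1 starts at 13:45 + 374 min = 19:59.
The standup starts at 19:59 − 404 min = 13:15.
The sync starts at 13:15 + 245 min = 17:20.
The onboarding session starts at 17:20 − 90 min = 15:50.
The 1:1 ends at 15:50 + 299 min = 20:49.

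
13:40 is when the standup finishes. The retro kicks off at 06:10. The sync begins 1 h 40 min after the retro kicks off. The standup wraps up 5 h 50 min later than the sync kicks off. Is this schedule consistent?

Yes

The sync starts at 06:10 + 100 min = 07:50.
The standup ends at 07:50 + 350 min = 13:40.
That matches the stated 13:40, so the schedule is consistent.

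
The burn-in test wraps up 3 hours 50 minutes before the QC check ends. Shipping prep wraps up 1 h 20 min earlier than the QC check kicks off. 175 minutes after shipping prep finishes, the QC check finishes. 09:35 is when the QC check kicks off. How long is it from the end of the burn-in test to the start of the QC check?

Shipping prep ends at 09:35 − 80 min = 08:15.
The QC check ends at 08:15 + 175 min = 11:10.
The burn-in test ends at 11:10 − 230 min = 07:20.
From 07:20 to 09:35 is 135 minutes.

135 minutes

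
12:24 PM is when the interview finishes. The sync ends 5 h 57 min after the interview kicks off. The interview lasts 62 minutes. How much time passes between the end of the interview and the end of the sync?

4 h 55 min

The interview starts at 12:24 PM − 62 min = 11:22 AM.
The sync ends at 11:22 AM + 357 min = 5:19 PM.
From 12:24 PM to 5:19 PM is 4 h 55 min.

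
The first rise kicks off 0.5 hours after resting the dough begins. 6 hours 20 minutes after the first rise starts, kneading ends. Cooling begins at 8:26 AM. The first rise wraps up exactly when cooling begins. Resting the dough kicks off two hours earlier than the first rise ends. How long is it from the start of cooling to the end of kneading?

290 minutes

The first rise ends at 8:26 AM.
Resting the dough starts at 8:26 AM − 120 min = 6:26 AM.
The first rise starts at 6:26 AM + 30 min = 6:56 AM.
Kneading ends at 6:56 AM + 380 min = 1:16 PM.
From 8:26 AM to 1:16 PM is 290 minutes.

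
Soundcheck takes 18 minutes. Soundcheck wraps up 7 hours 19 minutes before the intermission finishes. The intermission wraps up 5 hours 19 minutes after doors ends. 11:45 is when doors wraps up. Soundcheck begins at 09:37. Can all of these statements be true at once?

The intermission ends at 11:45 + 319 min = 17:04.
Soundcheck ends at 17:04 − 439 min = 09:45.
Soundcheck starts at 09:45 − 18 min = 09:27.
But soundcheck is also said to start at 09:37 — a 10-minute conflict.

No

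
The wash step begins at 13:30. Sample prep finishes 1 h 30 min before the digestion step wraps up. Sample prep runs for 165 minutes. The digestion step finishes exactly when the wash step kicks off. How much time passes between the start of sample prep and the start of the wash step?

255 minutes

The digestion step ends at 13:30.
Sample prep ends at 13:30 − 90 min = 12:00.
Sample prep starts at 12:00 − 165 min = 09:15.
From 09:15 to 13:30 is 255 minutes.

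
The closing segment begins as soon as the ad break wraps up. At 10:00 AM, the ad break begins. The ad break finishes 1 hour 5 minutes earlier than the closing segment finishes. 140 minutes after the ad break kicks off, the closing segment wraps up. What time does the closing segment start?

11:15 AM

The closing segment ends at 10:00 AM + 140 min = 12:20 PM.
The ad break ends at 12:20 PM − 65 min = 11:15 AM.
So the closing segment starts at 11:15 AM.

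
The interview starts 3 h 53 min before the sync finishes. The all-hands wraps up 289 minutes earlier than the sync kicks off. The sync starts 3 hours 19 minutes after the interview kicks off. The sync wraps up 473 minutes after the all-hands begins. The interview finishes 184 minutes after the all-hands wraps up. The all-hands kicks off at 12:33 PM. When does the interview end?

The sync ends at 12:33 PM + 473 min = 8:26 PM.
The interview starts at 8:26 PM − 233 min = 4:33 PM.
The sync starts at 4:33 PM + 199 min = 7:52 PM.
The all-hands ends at 7:52 PM − 289 min = 3:03 PM.
The interview ends at 3:03 PM + 184 min = 6:07 PM.

6:07 PM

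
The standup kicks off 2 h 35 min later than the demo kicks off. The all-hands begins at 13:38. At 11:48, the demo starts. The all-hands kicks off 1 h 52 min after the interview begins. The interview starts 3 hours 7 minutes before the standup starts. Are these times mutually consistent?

The standup starts at 11:48 + 155 min = 14:23.
The interview starts at 14:23 − 187 min = 11:16.
The all-hands starts at 11:16 + 112 min = 13:08.
But the all-hands is also said to start at 13:38 — a 30-minute conflict.

No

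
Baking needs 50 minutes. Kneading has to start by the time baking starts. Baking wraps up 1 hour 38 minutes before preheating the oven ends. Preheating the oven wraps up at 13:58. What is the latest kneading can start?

11:30

Baking ends at 13:58 − 98 min = 12:20.
Baking starts at 12:20 − 50 min = 11:30.
Kneading is bounded by baking, so the latest it can start is 11:30.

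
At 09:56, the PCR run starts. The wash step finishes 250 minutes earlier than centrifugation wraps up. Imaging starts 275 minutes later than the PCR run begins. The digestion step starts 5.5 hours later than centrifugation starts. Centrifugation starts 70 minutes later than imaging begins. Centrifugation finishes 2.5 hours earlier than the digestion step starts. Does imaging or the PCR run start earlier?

the PCR run

Imaging starts at 09:56 + 275 min = 14:31.
Imaging starts at 14:31 and the PCR run starts at 09:56, so the PCR run is first.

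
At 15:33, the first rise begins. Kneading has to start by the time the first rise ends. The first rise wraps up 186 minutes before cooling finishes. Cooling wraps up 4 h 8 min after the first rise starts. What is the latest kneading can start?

16:35

Cooling ends at 15:33 + 248 min = 19:41.
The first rise ends at 19:41 − 186 min = 16:35.
Kneading is bounded by the first rise, so the latest it can start is 16:35.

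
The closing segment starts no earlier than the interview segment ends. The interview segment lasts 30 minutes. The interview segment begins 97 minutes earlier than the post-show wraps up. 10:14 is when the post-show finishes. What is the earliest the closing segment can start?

09:07

The interview segment starts at 10:14 − 97 min = 08:37.
The interview segment ends at 08:37 + 30 min = 09:07.
The closing segment is bounded by the interview segment, so the earliest it can start is 09:07.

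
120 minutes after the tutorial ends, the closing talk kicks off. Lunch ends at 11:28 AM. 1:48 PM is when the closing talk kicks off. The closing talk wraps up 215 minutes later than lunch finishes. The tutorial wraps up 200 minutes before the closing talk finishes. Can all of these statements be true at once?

The closing talk ends at 11:28 AM + 215 min = 3:03 PM.
The tutorial ends at 3:03 PM − 200 min = 11:43 AM.
The closing talk starts at 11:43 AM + 120 min = 1:43 PM.
But the closing talk is also said to start at 1:48 PM — a 5-minute conflict.

No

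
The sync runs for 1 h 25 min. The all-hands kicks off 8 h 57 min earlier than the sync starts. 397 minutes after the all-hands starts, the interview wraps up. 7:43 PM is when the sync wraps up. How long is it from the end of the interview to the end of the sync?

3 hours 45 minutes

The sync starts at 7:43 PM − 85 min = 6:18 PM.
The all-hands starts at 6:18 PM − 537 min = 9:21 AM.
The interview ends at 9:21 AM + 397 min = 3:58 PM.
From 3:58 PM to 7:43 PM is 3 hours 45 minutes.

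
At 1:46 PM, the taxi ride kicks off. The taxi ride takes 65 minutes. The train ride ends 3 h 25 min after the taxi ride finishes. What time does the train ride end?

The taxi ride ends at 1:46 PM + 65 min = 2:51 PM.
The train ride ends at 2:51 PM + 205 min = 6:16 PM.

6:16 PM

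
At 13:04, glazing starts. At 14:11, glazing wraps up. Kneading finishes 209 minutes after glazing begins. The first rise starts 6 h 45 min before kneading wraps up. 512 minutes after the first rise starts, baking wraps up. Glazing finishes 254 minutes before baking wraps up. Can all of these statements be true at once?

No

Kneading ends at 13:04 + 209 min = 16:33.
The first rise starts at 16:33 − 405 min = 09:48.
Baking ends at 09:48 + 512 min = 18:20.
Glazing ends at 18:20 − 254 min = 14:06.
But glazing is also said to end at 14:11 — a 5-minute conflict.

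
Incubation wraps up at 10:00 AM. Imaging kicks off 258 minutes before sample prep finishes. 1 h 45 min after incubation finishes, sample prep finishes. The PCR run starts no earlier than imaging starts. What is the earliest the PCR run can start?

7:27 AM

Sample prep ends at 10:00 AM + 105 min = 11:45 AM.
Imaging starts at 11:45 AM − 258 min = 7:27 AM.
The PCR run is bounded by imaging, so the earliest it can start is 7:27 AM.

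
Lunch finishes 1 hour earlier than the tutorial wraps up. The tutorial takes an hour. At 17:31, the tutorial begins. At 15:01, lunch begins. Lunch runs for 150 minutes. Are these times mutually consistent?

The tutorial ends at 17:31 + 60 min = 18:31.
Lunch ends at 18:31 − 60 min = 17:31.
Lunch starts at 17:31 − 150 min = 15:01.
That matches the stated 15:01, so the schedule is consistent.

Yes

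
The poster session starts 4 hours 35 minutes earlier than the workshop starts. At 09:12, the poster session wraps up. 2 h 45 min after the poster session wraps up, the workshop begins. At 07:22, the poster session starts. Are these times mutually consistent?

Yes

The workshop starts at 09:12 + 165 min = 11:57.
The poster session starts at 11:57 − 275 min = 07:22.
That matches the stated 07:22, so the schedule is consistent.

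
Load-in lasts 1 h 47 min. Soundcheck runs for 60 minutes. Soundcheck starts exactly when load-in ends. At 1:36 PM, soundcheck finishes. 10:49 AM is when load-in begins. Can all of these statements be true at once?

Load-in ends at 10:49 AM + 107 min = 12:36 PM.
So soundcheck starts at 12:36 PM.
Soundcheck ends at 12:36 PM + 60 min = 1:36 PM.
That matches the stated 1:36 PM, so the schedule is consistent.

Yes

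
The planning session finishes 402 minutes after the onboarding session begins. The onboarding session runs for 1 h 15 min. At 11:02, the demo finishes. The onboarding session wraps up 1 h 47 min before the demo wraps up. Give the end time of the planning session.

The onboarding session ends at 11:02 − 107 min = 09:15.
The onboarding session starts at 09:15 − 75 min = 08:00.
The planning session ends at 08:00 + 402 min = 14:42.

14:42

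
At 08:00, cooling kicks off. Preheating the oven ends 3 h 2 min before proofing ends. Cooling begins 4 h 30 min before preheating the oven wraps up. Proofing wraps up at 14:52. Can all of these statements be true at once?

Preheating the oven ends at 14:52 − 182 min = 11:50.
Cooling starts at 11:50 − 270 min = 07:20.
But cooling is also said to start at 08:00 — a 40-minute conflict.

No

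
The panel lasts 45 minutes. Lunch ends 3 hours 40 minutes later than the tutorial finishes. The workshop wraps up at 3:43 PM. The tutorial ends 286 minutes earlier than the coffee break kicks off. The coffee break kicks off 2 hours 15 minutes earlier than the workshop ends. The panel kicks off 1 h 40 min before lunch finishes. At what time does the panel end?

11:27 AM

The coffee break starts at 3:43 PM − 135 min = 1:28 PM.
The tutorial ends at 1:28 PM − 286 min = 8:42 AM.
Lunch ends at 8:42 AM + 220 min = 12:22 PM.
The panel starts at 12:22 PM − 100 min = 10:42 AM.
The panel ends at 10:42 AM + 45 min = 11:27 AM.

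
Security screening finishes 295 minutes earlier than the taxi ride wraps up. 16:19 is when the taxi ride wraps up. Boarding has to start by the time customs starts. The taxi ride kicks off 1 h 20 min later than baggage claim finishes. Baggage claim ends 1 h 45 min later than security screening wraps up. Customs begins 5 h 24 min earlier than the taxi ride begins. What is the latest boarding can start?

09:05

Security screening ends at 16:19 − 295 min = 11:24.
Baggage claim ends at 11:24 + 105 min = 13:09.
The taxi ride starts at 13:09 + 80 min = 14:29.
Customs starts at 14:29 − 324 min = 09:05.
Boarding is bounded by customs, so the latest it can start is 09:05.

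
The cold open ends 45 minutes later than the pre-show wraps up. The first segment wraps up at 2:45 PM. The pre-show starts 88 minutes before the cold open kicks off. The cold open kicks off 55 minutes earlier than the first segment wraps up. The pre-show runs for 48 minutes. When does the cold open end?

1:55 PM

The cold open starts at 2:45 PM − 55 min = 1:50 PM.
The pre-show starts at 1:50 PM − 88 min = 12:22 PM.
The pre-show ends at 12:22 PM + 48 min = 1:10 PM.
The cold open ends at 1:10 PM + 45 min = 1:55 PM.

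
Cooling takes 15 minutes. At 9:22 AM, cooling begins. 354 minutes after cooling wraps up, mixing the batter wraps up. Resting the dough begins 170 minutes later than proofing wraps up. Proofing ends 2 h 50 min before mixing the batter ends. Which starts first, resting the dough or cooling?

Cooling ends at 9:22 AM + 15 min = 9:37 AM.
Mixing the batter ends at 9:37 AM + 354 min = 3:31 PM.
Proofing ends at 3:31 PM − 170 min = 12:41 PM.
Resting the dough starts at 12:41 PM + 170 min = 3:31 PM.
Resting the dough starts at 3:31 PM and cooling starts at 9:22 AM, so cooling is first.

cooling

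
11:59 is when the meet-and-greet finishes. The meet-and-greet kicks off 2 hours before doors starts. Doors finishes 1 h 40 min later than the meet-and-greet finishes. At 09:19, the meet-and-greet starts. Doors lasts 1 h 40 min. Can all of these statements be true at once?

No

Doors ends at 11:59 + 100 min = 13:39.
Doors starts at 13:39 − 100 min = 11:59.
The meet-and-greet starts at 11:59 − 120 min = 09:59.
But the meet-and-greet is also said to start at 09:19 — a 40-minute conflict.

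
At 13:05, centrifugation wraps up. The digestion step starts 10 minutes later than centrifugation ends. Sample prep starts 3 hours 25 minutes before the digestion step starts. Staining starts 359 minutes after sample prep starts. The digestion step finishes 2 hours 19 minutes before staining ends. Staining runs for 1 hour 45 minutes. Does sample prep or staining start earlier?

The digestion step starts at 13:05 + 10 min = 13:15.
Sample prep starts at 13:15 − 205 min = 09:50.
Staining starts at 09:50 + 359 min = 15:49.
Sample prep starts at 09:50 and staining starts at 15:49, so sample prep is first.

sample prep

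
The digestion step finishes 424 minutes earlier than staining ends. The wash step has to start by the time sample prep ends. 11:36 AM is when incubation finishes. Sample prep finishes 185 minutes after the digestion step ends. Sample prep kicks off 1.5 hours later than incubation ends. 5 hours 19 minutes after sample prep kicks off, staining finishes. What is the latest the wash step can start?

2:26 PM

Sample prep starts at 11:36 AM + 90 min = 1:06 PM.
Staining ends at 1:06 PM + 319 min = 6:25 PM.
The digestion step ends at 6:25 PM − 424 min = 11:21 AM.
Sample prep ends at 11:21 AM + 185 min = 2:26 PM.
The wash step is bounded by sample prep, so the latest it can start is 2:26 PM.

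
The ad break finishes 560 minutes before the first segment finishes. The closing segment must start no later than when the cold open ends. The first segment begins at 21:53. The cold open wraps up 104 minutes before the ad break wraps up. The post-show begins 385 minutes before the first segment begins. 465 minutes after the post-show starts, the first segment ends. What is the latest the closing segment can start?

12:09

The post-show starts at 21:53 − 385 min = 15:28.
The first segment ends at 15:28 + 465 min = 23:13.
The ad break ends at 23:13 − 560 min = 13:53.
The cold open ends at 13:53 − 104 min = 12:09.
The closing segment is bounded by the cold open, so the latest it can start is 12:09.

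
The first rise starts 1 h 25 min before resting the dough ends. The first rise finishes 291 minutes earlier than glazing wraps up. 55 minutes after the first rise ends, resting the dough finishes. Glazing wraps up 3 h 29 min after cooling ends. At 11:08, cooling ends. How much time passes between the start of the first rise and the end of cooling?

Glazing ends at 11:08 + 209 min = 14:37.
The first rise ends at 14:37 − 291 min = 09:46.
Resting the dough ends at 09:46 + 55 min = 10:41.
The first rise starts at 10:41 − 85 min = 09:16.
From 09:16 to 11:08 is 112 minutes.

112 minutes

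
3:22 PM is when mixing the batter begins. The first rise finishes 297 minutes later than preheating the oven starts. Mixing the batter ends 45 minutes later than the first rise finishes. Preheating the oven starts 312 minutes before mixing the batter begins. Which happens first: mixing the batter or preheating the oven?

Preheating the oven starts at 3:22 PM − 312 min = 10:10 AM.
Mixing the batter starts at 3:22 PM and preheating the oven starts at 10:10 AM, so preheating the oven is first.

preheating the oven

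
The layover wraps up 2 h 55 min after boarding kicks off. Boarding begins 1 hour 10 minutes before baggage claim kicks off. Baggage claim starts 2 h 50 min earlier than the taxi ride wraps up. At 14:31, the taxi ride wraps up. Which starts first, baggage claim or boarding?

boarding

Baggage claim starts at 14:31 − 170 min = 11:41.
Boarding starts at 11:41 − 70 min = 10:31.
Baggage claim starts at 11:41 and boarding starts at 10:31, so boarding is first.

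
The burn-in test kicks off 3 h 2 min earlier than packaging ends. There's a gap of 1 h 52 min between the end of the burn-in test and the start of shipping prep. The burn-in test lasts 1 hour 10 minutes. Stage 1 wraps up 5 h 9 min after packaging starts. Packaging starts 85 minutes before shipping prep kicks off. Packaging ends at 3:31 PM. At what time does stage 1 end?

7:15 PM

The burn-in test starts at 3:31 PM − 182 min = 12:29 PM.
The burn-in test ends at 12:29 PM + 70 min = 1:39 PM.
Shipping prep starts at 1:39 PM + 112 min = 3:31 PM.
Packaging starts at 3:31 PM − 85 min = 2:06 PM.
Stage 1 ends at 2:06 PM + 309 min = 7:15 PM.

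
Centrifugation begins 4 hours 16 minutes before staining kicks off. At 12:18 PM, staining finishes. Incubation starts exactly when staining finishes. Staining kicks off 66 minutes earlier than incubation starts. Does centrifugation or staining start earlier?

centrifugation

Incubation starts at 12:18 PM.
Staining starts at 12:18 PM − 66 min = 11:12 AM.
Centrifugation starts at 11:12 AM − 256 min = 6:56 AM.
Centrifugation starts at 6:56 AM and staining starts at 11:12 AM, so centrifugation is first.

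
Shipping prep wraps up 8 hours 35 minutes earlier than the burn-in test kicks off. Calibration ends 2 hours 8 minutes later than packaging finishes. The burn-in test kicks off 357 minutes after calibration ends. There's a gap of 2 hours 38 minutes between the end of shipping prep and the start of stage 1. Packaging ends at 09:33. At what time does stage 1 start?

11:41

Calibration ends at 09:33 + 128 min = 11:41.
The burn-in test starts at 11:41 + 357 min = 17:38.
Shipping prep ends at 17:38 − 515 min = 09:03.
Stage 1 starts at 09:03 + 158 min = 11:41.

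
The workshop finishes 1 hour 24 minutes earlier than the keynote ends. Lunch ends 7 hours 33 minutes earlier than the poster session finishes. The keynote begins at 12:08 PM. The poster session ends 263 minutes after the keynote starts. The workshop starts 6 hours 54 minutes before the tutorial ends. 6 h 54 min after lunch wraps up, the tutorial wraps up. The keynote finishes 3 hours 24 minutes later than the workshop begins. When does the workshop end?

10:58 AM

The poster session ends at 12:08 PM + 263 min = 4:31 PM.
Lunch ends at 4:31 PM − 453 min = 8:58 AM.
The tutorial ends at 8:58 AM + 414 min = 3:52 PM.
The workshop starts at 3:52 PM − 414 min = 8:58 AM.
The keynote ends at 8:58 AM + 204 min = 12:22 PM.
The workshop ends at 12:22 PM − 84 min = 10:58 AM.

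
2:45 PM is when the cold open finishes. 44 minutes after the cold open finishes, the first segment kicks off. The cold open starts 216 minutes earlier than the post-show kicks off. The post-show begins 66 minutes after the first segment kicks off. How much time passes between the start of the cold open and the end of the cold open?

106 minutes

The first segment starts at 2:45 PM + 44 min = 3:29 PM.
The post-show starts at 3:29 PM + 66 min = 4:35 PM.
The cold open starts at 4:35 PM − 216 min = 12:59 PM.
From 12:59 PM to 2:45 PM is 106 minutes.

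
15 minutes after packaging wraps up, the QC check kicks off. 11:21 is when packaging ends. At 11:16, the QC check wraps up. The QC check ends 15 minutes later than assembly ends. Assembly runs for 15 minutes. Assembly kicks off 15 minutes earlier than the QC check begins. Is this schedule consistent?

The QC check starts at 11:21 + 15 min = 11:36.
Assembly starts at 11:36 − 15 min = 11:21.
Assembly ends at 11:21 + 15 min = 11:36.
The QC check ends at 11:36 + 15 min = 11:51.
But the QC check is also said to end at 11:16 — a 35-minute conflict.

No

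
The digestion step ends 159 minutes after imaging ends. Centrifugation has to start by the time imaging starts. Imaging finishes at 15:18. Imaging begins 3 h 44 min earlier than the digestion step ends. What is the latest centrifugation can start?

The digestion step ends at 15:18 + 159 min = 17:57.
Imaging starts at 17:57 − 224 min = 14:13.
Centrifugation is bounded by imaging, so the latest it can start is 14:13.

14:13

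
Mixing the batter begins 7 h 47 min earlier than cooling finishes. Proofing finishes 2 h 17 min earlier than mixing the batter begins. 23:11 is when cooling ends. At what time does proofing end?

Mixing the batter starts at 23:11 − 467 min = 15:24.
Proofing ends at 15:24 − 137 min = 13:07.

13:07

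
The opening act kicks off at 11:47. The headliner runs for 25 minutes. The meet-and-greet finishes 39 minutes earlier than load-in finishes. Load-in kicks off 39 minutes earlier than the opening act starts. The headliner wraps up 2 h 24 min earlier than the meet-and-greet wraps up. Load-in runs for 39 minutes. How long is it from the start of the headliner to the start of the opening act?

Load-in starts at 11:47 − 39 min = 11:08.
Load-in ends at 11:08 + 39 min = 11:47.
The meet-and-greet ends at 11:47 − 39 min = 11:08.
The headliner ends at 11:08 − 144 min = 08:44.
The headliner starts at 08:44 − 25 min = 08:19.
From 08:19 to 11:47 is 208 minutes.

208 minutes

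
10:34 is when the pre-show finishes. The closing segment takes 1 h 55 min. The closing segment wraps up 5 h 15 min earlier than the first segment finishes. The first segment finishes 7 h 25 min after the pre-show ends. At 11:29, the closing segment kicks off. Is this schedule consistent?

No

The first segment ends at 10:34 + 445 min = 17:59.
The closing segment ends at 17:59 − 315 min = 12:44.
The closing segment starts at 12:44 − 115 min = 10:49.
But the closing segment is also said to start at 11:29 — a 40-minute conflict.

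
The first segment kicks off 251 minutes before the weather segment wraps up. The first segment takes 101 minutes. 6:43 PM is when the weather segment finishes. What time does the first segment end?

The first segment starts at 6:43 PM − 251 min = 2:32 PM.
The first segment ends at 2:32 PM + 101 min = 4:13 PM.

4:13 PM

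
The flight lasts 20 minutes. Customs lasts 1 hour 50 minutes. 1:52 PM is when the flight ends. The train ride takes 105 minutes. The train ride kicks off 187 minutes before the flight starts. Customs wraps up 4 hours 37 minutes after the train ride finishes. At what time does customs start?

The flight starts at 1:52 PM − 20 min = 1:32 PM.
The train ride starts at 1:32 PM − 187 min = 10:25 AM.
The train ride ends at 10:25 AM + 105 min = 12:10 PM.
Customs ends at 12:10 PM + 277 min = 4:47 PM.
Customs starts at 4:47 PM − 110 min = 2:57 PM.

2:57 PM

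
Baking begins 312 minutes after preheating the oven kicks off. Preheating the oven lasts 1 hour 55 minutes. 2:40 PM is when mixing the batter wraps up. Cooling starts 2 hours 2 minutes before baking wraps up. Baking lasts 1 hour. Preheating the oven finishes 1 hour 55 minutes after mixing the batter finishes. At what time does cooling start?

6:50 PM

Preheating the oven ends at 2:40 PM + 115 min = 4:35 PM.
Preheating the oven starts at 4:35 PM − 115 min = 2:40 PM.
Baking starts at 2:40 PM + 312 min = 7:52 PM.
Baking ends at 7:52 PM + 60 min = 8:52 PM.
Cooling starts at 8:52 PM − 122 min = 6:50 PM.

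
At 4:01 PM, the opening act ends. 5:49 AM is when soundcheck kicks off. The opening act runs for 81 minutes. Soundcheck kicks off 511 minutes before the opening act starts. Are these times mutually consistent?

The opening act starts at 4:01 PM − 81 min = 2:40 PM.
Soundcheck starts at 2:40 PM − 511 min = 6:09 AM.
But soundcheck is also said to start at 5:49 AM — a 20-minute conflict.

No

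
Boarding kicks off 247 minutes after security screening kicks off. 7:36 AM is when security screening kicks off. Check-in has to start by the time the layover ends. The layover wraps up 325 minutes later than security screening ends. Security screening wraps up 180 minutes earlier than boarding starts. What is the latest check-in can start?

2:08 PM

Boarding starts at 7:36 AM + 247 min = 11:43 AM.
Security screening ends at 11:43 AM − 180 min = 8:43 AM.
The layover ends at 8:43 AM + 325 min = 2:08 PM.
Check-in is bounded by the layover, so the latest it can start is 2:08 PM.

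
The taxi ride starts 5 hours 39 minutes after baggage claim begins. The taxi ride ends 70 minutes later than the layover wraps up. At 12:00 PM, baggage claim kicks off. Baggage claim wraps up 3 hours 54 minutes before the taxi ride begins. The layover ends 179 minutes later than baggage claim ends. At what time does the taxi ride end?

5:54 PM

The taxi ride starts at 12:00 PM + 339 min = 5:39 PM.
Baggage claim ends at 5:39 PM − 234 min = 1:45 PM.
The layover ends at 1:45 PM + 179 min = 4:44 PM.
The taxi ride ends at 4:44 PM + 70 min = 5:54 PM.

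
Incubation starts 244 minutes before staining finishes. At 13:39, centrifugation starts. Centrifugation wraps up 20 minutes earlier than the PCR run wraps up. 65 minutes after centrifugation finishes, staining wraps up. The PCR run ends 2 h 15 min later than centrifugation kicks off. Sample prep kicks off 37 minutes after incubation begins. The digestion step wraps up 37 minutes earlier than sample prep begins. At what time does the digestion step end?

The PCR run ends at 13:39 + 135 min = 15:54.
Centrifugation ends at 15:54 − 20 min = 15:34.
Staining ends at 15:34 + 65 min = 16:39.
Incubation starts at 16:39 − 244 min = 12:35.
Sample prep starts at 12:35 + 37 min = 13:12.
The digestion step ends at 13:12 − 37 min = 12:35.

12:35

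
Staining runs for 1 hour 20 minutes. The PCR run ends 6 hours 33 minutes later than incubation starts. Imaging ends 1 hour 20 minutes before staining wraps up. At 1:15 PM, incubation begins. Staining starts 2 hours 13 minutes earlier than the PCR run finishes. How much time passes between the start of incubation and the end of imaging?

260 minutes

The PCR run ends at 1:15 PM + 393 min = 7:48 PM.
Staining starts at 7:48 PM − 133 min = 5:35 PM.
Staining ends at 5:35 PM + 80 min = 6:55 PM.
Imaging ends at 6:55 PM − 80 min = 5:35 PM.
From 1:15 PM to 5:35 PM is 260 minutes.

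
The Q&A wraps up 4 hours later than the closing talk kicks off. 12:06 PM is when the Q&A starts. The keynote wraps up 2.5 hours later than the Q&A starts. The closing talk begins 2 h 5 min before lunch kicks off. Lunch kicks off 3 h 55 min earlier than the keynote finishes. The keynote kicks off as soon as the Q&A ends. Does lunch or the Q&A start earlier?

The keynote ends at 12:06 PM + 150 min = 2:36 PM.
Lunch starts at 2:36 PM − 235 min = 10:41 AM.
Lunch starts at 10:41 AM and the Q&A starts at 12:06 PM, so lunch is first.

lunch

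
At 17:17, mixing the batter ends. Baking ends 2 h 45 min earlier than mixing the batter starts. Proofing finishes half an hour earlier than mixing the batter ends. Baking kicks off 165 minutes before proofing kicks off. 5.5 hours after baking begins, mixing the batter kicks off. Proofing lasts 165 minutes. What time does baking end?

14:02

Proofing ends at 17:17 − 30 min = 16:47.
Proofing starts at 16:47 − 165 min = 14:02.
Baking starts at 14:02 − 165 min = 11:17.
Mixing the batter starts at 11:17 + 330 min = 16:47.
Baking ends at 16:47 − 165 min = 14:02.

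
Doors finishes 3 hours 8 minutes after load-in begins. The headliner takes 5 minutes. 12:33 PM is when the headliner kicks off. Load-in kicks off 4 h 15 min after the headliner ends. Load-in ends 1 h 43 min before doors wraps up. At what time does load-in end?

The headliner ends at 12:33 PM + 5 min = 12:38 PM.
Load-in starts at 12:38 PM + 255 min = 4:53 PM.
Doors ends at 4:53 PM + 188 min = 8:01 PM.
Load-in ends at 8:01 PM − 103 min = 6:18 PM.

6:18 PM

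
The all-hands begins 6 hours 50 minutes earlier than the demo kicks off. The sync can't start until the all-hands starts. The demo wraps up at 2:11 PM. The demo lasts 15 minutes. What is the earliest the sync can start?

The demo starts at 2:11 PM − 15 min = 1:56 PM.
The all-hands starts at 1:56 PM − 410 min = 7:06 AM.
The sync is bounded by the all-hands, so the earliest it can start is 7:06 AM.

7:06 AM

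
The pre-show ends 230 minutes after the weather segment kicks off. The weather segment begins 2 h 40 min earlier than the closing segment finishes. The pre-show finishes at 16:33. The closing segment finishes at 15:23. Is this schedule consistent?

The weather segment starts at 15:23 − 160 min = 12:43.
The pre-show ends at 12:43 + 230 min = 16:33.
That matches the stated 16:33, so the schedule is consistent.

Yes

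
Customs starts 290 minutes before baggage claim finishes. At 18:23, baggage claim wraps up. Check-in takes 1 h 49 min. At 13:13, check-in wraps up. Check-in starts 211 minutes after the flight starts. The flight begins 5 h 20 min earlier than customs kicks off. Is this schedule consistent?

Customs starts at 18:23 − 290 min = 13:33.
The flight starts at 13:33 − 320 min = 08:13.
Check-in starts at 08:13 + 211 min = 11:44.
Check-in ends at 11:44 + 109 min = 13:33.
But check-in is also said to end at 13:13 — a 20-minute conflict.

No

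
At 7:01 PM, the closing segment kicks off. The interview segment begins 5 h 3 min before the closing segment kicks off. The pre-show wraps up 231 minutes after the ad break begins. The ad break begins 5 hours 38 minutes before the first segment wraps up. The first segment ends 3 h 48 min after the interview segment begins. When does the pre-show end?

The interview segment starts at 7:01 PM − 303 min = 1:58 PM.
The first segment ends at 1:58 PM + 228 min = 5:46 PM.
The ad break starts at 5:46 PM − 338 min = 12:08 PM.
The pre-show ends at 12:08 PM + 231 min = 3:59 PM.

3:59 PM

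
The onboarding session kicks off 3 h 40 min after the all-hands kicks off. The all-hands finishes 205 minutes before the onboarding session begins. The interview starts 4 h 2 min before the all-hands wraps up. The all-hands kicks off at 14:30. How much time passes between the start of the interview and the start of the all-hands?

The onboarding session starts at 14:30 + 220 min = 18:10.
The all-hands ends at 18:10 − 205 min = 14:45.
The interview starts at 14:45 − 242 min = 10:43.
From 10:43 to 14:30 is 227 minutes.

227 minutes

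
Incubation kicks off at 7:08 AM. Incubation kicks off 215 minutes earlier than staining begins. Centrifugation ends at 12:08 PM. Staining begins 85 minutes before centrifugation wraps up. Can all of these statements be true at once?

Yes

Staining starts at 12:08 PM − 85 min = 10:43 AM.
Incubation starts at 10:43 AM − 215 min = 7:08 AM.
That matches the stated 7:08 AM, so the schedule is consistent.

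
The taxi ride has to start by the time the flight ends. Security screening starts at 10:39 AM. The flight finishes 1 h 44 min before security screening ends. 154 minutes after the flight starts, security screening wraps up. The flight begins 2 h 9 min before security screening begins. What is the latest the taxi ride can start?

The flight starts at 10:39 AM − 129 min = 8:30 AM.
Security screening ends at 8:30 AM + 154 min = 11:04 AM.
The flight ends at 11:04 AM − 104 min = 9:20 AM.
The taxi ride is bounded by the flight, so the latest it can start is 9:20 AM.

9:20 AM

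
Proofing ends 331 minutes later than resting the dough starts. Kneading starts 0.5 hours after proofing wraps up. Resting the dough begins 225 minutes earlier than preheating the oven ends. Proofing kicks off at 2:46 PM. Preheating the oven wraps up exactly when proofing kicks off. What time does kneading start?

5:02 PM

Preheating the oven ends at 2:46 PM.
Resting the dough starts at 2:46 PM − 225 min = 11:01 AM.
Proofing ends at 11:01 AM + 331 min = 4:32 PM.
Kneading starts at 4:32 PM + 30 min = 5:02 PM.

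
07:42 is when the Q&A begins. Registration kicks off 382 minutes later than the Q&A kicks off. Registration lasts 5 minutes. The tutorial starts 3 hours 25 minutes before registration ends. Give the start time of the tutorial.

10:44

Registration starts at 07:42 + 382 min = 14:04.
Registration ends at 14:04 + 5 min = 14:09.
The tutorial starts at 14:09 − 205 min = 10:44.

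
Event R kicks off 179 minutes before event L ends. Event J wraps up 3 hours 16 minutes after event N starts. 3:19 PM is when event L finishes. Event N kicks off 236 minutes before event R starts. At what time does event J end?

11:40 AM

Event R starts at 3:19 PM − 179 min = 12:20 PM.
Event N starts at 12:20 PM − 236 min = 8:24 AM.
Event J ends at 8:24 AM + 196 min = 11:40 AM.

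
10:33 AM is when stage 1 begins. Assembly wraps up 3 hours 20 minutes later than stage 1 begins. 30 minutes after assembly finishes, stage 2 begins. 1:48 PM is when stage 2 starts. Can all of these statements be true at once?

No

Assembly ends at 10:33 AM + 200 min = 1:53 PM.
Stage 2 starts at 1:53 PM + 30 min = 2:23 PM.
But stage 2 is also said to start at 1:48 PM — a 35-minute conflict.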